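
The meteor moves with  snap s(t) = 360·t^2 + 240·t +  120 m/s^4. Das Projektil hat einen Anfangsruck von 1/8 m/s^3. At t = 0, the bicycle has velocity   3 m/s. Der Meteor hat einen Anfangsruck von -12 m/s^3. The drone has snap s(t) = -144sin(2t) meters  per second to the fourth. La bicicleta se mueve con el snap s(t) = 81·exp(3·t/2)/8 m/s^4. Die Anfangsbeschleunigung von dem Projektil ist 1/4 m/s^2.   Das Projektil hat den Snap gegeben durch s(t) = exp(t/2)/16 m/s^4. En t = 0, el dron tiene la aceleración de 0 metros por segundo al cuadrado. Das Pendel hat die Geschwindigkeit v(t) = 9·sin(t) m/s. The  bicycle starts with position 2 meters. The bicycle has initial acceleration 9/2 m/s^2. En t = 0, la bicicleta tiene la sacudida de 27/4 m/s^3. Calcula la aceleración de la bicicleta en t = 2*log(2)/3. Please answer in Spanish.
Necesitamos integrar nuestra ecuación del snap s(t) = 81·exp(3·t/2)/8 2 veces. La integral del snap es la sacudida. Usando j(0) = 27/4, obtenemos j(t) = 27·exp(3·t/2)/4. Tomando ∫j(t)dt y aplicando a(0) = 9/2, encontramos a(t) = 9·exp(3·t/2)/2. Usando a(t) = 9·exp(3·t/2)/2 y sustituyendo t = 2*log(2)/3, encontramos a = 9.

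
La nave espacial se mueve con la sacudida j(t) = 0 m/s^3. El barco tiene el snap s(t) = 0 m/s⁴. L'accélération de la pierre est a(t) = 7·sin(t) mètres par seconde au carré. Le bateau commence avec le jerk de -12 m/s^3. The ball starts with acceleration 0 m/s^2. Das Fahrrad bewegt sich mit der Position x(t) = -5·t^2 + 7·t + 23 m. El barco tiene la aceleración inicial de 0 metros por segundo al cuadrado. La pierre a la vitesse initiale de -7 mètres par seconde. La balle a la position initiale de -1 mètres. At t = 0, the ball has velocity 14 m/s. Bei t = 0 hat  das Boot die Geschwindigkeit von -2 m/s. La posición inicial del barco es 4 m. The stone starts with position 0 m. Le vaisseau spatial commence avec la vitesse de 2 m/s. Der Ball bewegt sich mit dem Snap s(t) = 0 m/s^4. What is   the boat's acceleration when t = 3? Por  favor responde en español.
Partiendo del snap s(t) = 0, tomamos 2 antiderivadas. Tomando ∫s(t)dt y aplicando j(0) = -12, encontramos j(t) = -12. La antiderivada de la sacudida, con a(0) = 0, da la aceleración: a(t) = -12·t. Tenemos la aceleración a(t) = -12·t. Sustituyendo t = 3: a(3) = -36.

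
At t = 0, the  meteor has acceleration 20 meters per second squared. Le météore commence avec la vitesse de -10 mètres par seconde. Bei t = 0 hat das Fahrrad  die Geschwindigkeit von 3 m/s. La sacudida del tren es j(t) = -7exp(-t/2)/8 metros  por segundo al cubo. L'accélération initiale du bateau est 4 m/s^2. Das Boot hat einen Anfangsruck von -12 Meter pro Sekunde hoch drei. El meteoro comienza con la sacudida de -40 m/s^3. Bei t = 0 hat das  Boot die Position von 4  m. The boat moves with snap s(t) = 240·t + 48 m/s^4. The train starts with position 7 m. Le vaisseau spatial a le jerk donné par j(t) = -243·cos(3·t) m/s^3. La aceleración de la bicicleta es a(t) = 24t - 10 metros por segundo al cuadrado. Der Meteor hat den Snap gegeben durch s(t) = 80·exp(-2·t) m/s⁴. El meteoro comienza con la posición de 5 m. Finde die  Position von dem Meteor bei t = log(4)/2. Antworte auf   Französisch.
En partant du snap s(t) = 80·exp(-2·t), nous prenons 4 primitives. La primitive du snap, avec j(0) = -40, donne le jerk: j(t) = -40·exp(-2·t). En prenant ∫j(t)dt et en appliquant a(0) = 20, nous trouvons a(t) = 20·exp(-2·t). L'intégrale de l'accélération, avec v(0) = -10, donne la vitesse: v(t) = -10·exp(-2·t). En prenant ∫v(t)dt et en appliquant x(0) = 5, nous trouvons x(t) = 5·exp(-2·t). De l'équation de la position x(t) = 5·exp(-2·t), nous substituons t = log(4)/2 pour obtenir x = 5/4.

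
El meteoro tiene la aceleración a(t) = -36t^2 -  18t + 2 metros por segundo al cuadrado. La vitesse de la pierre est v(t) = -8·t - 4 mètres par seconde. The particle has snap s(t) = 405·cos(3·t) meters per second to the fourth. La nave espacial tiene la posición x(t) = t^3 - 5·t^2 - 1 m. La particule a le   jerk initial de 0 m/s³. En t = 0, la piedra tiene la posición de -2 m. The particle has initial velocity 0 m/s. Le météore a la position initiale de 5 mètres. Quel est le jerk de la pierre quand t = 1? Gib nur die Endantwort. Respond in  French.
La réponse est 0.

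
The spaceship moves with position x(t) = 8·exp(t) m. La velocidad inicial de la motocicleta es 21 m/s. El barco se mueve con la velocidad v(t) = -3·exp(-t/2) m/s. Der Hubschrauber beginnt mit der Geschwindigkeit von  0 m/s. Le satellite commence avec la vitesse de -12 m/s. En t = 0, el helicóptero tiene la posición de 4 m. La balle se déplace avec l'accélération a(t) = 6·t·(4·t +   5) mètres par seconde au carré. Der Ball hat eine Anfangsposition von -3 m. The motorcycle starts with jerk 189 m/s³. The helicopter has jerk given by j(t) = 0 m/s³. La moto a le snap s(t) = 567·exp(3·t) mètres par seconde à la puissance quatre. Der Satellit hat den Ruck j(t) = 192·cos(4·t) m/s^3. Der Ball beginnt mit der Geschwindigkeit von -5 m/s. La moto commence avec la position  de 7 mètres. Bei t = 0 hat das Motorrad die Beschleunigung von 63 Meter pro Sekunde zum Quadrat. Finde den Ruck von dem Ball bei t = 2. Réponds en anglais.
Starting from acceleration a(t) = 6·t·(4·t + 5), we take 1 derivative. The derivative of acceleration gives jerk: j(t) = 48·t + 30. From the given jerk equation j(t) = 48·t + 30, we substitute t = 2 to get j = 126.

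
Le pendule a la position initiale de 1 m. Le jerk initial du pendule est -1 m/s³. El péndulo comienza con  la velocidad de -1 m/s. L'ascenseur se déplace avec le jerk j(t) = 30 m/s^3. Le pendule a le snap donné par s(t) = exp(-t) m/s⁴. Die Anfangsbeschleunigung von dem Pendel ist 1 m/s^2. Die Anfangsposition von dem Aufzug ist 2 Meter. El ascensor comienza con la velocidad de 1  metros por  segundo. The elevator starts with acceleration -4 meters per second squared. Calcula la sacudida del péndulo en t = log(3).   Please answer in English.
We need to integrate our snap equation s(t) = exp(-t) 1 time. Taking ∫s(t)dt and applying j(0) = -1, we find j(t) = -exp(-t). Using j(t) = -exp(-t) and substituting t = log(3), we find j = -1/3.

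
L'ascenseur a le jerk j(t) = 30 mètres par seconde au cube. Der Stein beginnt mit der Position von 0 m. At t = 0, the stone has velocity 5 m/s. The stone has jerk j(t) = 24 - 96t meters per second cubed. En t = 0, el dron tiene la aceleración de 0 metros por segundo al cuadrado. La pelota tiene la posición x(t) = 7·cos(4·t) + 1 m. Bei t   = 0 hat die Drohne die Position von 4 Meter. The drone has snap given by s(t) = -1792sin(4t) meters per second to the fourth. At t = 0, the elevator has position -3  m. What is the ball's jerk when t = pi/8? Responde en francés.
Pour résoudre ceci, nous devons prendre 3 dérivées de notre équation de la position x(t) = 7·cos(4·t) + 1. En dérivant la position, nous obtenons la vitesse: v(t) = -28·sin(4·t). En prenant d/dt de v(t), nous trouvons a(t) = -112·cos(4·t). En dérivant l'accélération, nous obtenons le jerk: j(t) = 448·sin(4·t). En utilisant j(t) = 448·sin(4·t) et en substituant t = pi/8, nous trouvons j = 448.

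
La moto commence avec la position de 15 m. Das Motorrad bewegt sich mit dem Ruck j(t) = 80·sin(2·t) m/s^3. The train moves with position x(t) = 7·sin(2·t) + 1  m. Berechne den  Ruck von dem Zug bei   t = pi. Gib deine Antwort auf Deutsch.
Ausgehend von der Position x(t) = 7·sin(2·t) + 1, nehmen wir 3 Ableitungen. Die Ableitung von der Position ergibt die Geschwindigkeit: v(t) = 14·cos(2·t). Durch Ableiten von der Geschwindigkeit erhalten wir die Beschleunigung: a(t) = -28·sin(2·t). Durch Ableiten von der Beschleunigung erhalten wir den Ruck: j(t) = -56·cos(2·t). Aus der Gleichung für den Ruck j(t) = -56·cos(2·t), setzen wir t = pi ein und erhalten j = -56.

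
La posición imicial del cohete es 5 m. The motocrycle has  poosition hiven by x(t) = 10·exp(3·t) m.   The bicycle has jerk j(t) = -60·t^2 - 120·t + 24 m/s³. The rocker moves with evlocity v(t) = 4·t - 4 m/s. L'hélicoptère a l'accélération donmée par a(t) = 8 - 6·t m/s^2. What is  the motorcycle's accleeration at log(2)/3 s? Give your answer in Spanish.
Debemos derivar nuestra ecuación de la posición x(t) = 10·exp(3·t) 2 veces. Tomando d/dt de x(t), encontramos v(t) = 30·exp(3·t). Derivando la velocidad, obtenemos la aceleración: a(t) = 90·exp(3·t). Usando a(t) = 90·exp(3·t) y sustituyendo t = log(2)/3, encontramos a = 180.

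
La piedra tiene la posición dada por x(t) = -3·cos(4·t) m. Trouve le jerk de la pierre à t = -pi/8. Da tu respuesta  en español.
Debemos derivar nuestra ecuación de la posición x(t) = -3·cos(4·t) 3 veces. Tomando d/dt de x(t), encontramos v(t) = 12·sin(4·t). La derivada de la velocidad da la aceleración: a(t) = 48·cos(4·t). La derivada de la aceleración da la sacudida: j(t) = -192·sin(4·t). Tenemos la sacudida j(t) = -192·sin(4·t). Sustituyendo t = -pi/8: j(-pi/8) = 192.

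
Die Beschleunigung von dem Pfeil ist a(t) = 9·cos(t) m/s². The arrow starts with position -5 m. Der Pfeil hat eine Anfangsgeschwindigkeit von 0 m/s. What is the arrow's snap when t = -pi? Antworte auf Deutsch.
Wir müssen unsere Gleichung für die Beschleunigung a(t) = 9·cos(t) 2-mal ableiten. Die Ableitung von der Beschleunigung ergibt den Ruck: j(t) = -9·sin(t). Die Ableitung von dem Ruck ergibt den Snap: s(t) = -9·cos(t). Aus der Gleichung für den Snap s(t) = -9·cos(t), setzen wir t = -pi ein und erhalten s = 9.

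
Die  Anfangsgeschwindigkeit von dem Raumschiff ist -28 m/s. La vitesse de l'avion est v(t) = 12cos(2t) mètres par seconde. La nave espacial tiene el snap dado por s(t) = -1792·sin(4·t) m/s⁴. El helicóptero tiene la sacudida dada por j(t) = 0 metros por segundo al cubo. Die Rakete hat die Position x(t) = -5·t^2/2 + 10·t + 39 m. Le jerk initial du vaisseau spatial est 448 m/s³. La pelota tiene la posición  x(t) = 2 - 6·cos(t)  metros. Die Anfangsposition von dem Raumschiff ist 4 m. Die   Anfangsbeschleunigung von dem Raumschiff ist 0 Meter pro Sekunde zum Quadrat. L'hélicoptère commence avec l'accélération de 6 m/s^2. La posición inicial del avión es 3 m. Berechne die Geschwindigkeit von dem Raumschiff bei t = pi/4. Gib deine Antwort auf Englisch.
To find the answer, we compute 3 antiderivatives of s(t) = -1792·sin(4·t). The integral of snap is jerk. Using j(0) = 448, we get j(t) = 448·cos(4·t). Taking ∫j(t)dt and applying a(0) = 0, we find a(t) = 112·sin(4·t). The antiderivative of acceleration is velocity. Using v(0) = -28, we get v(t) = -28·cos(4·t). Using v(t) = -28·cos(4·t) and substituting t = pi/4, we find v = 28.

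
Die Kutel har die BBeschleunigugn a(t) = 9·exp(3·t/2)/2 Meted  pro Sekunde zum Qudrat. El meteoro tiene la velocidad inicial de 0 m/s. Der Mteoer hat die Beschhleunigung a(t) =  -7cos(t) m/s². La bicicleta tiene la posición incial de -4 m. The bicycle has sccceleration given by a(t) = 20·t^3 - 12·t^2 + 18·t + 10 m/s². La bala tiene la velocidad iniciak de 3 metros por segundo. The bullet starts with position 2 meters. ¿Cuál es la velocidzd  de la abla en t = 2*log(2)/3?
Necesitamos integrar nuestra ecuación de la aceleración a(t) = 9·exp(3·t/2)/2 1 vez. La integral de la aceleración es la velocidad. Usando v(0) = 3, obtenemos v(t) = 3·exp(3·t/2). De la ecuación de la velocidad v(t) = 3·exp(3·t/2), sustituimos t = 2*log(2)/3 para obtener v = 6.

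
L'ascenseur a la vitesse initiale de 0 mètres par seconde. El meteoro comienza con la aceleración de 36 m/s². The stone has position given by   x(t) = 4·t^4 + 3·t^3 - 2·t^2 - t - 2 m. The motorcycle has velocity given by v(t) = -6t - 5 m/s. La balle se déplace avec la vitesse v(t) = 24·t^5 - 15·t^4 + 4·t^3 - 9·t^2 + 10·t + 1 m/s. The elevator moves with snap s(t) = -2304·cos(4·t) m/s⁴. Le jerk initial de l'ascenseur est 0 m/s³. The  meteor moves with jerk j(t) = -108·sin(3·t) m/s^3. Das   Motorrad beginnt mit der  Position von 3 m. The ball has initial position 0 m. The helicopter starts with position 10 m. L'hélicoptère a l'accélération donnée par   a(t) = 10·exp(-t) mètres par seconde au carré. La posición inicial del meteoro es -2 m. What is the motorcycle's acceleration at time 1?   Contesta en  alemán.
Wir müssen unsere Gleichung für die Geschwindigkeit v(t) = -6·t - 5 1-mal ableiten. Die Ableitung von der Geschwindigkeit ergibt die Beschleunigung: a(t) = -6. Mit a(t) = -6 und Einsetzen von t = 1, finden wir a = -6.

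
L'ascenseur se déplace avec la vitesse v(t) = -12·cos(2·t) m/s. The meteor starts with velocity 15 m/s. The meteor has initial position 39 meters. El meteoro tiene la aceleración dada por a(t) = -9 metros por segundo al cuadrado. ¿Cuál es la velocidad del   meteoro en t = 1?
Necesitamos integrar nuestra ecuación de la aceleración a(t) = -9 1 vez. La integral de la aceleración, con v(0) = 15, da la velocidad: v(t) = 15 - 9·t. Tenemos la velocidad v(t) = 15 - 9·t. Sustituyendo t = 1: v(1) = 6.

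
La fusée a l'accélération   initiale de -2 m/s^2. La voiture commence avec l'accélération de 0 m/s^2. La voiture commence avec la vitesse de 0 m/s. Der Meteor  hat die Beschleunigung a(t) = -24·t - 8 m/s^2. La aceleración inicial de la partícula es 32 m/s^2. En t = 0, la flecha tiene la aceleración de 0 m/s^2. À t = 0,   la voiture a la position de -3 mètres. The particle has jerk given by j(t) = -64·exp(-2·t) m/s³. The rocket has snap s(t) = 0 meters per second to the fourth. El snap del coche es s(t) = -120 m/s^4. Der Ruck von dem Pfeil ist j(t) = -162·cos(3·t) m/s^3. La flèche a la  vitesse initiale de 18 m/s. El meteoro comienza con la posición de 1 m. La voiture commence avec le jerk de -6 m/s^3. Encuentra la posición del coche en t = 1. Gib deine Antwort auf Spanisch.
Partiendo del snap s(t) = -120, tomamos 4 antiderivadas. Tomando ∫s(t)dt y aplicando j(0) = -6, encontramos j(t) = -120·t - 6. Tomando ∫j(t)dt y aplicando a(0) = 0, encontramos a(t) = 6·t·(-10·t - 1). Tomando ∫a(t)dt y aplicando v(0) = 0, encontramos v(t) = t^2·(-20·t - 3). La antiderivada de la velocidad, con x(0) = -3, da la posición: x(t) = -5·t^4 - t^3 - 3. Tenemos la posición x(t) = -5·t^4 - t^3 - 3. Sustituyendo t = 1: x(1) = -9.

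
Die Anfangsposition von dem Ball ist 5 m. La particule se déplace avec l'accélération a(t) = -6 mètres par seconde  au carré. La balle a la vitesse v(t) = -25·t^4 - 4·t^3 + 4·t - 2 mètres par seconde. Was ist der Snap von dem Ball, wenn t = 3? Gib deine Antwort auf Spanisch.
Debemos derivar nuestra ecuación de la velocidad v(t) = -25·t^4 - 4·t^3 + 4·t - 2 3 veces. Tomando d/dt de v(t), encontramos a(t) = -100·t^3 - 12·t^2 + 4. Tomando d/dt de a(t), encontramos j(t) = -300·t^2 - 24·t. La derivada de la sacudida da el snap: s(t) = -600·t - 24. De la ecuación del snap s(t) = -600·t - 24, sustituimos t = 3 para obtener s = -1824.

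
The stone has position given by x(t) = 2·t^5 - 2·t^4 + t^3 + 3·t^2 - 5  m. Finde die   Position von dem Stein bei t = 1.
Wir haben die Position x(t) = 2·t^5 - 2·t^4 + t^3 + 3·t^2 - 5. Durch Einsetzen von t = 1: x(1) = -1.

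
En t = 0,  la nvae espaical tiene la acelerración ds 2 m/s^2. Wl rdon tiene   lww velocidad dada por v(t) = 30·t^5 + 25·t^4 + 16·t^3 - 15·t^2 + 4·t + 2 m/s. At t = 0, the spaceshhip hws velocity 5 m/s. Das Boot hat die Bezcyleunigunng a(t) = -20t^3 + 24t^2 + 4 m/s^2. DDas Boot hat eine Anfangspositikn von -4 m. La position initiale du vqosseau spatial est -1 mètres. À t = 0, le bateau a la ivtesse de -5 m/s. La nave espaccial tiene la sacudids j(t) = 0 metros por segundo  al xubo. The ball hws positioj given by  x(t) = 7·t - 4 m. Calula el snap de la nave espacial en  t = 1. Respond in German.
Um dies zu lösen, müssen wir 1 Ableitung unserer Gleichung für den Ruck j(t) = 0 nehmen. Durch Ableiten von dem Ruck erhalten wir den Snap: s(t) = 0. Aus der Gleichung für den Snap s(t) = 0, setzen wir t = 1 ein und erhalten s = 0.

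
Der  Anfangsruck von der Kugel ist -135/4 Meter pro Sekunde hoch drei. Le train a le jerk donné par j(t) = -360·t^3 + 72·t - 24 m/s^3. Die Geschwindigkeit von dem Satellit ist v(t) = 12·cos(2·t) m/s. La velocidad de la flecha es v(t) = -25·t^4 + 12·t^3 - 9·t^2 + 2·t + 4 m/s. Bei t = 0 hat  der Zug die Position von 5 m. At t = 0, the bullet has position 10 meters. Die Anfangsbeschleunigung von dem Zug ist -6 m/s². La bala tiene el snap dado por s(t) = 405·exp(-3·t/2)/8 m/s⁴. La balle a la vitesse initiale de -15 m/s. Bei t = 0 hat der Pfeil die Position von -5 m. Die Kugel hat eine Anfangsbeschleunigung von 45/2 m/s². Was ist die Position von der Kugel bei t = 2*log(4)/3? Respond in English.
To find the answer, we compute 4 antiderivatives of s(t) = 405·exp(-3·t/2)/8. Integrating snap and using the initial condition j(0) = -135/4, we get j(t) = -135·exp(-3·t/2)/4. Taking ∫j(t)dt and applying a(0) = 45/2, we find a(t) = 45·exp(-3·t/2)/2. Finding the integral of a(t) and using v(0) = -15: v(t) = -15·exp(-3·t/2). Taking ∫v(t)dt and applying x(0) = 10, we find x(t) = 10·exp(-3·t/2). Using x(t) = 10·exp(-3·t/2) and substituting t = 2*log(4)/3, we find x = 5/2.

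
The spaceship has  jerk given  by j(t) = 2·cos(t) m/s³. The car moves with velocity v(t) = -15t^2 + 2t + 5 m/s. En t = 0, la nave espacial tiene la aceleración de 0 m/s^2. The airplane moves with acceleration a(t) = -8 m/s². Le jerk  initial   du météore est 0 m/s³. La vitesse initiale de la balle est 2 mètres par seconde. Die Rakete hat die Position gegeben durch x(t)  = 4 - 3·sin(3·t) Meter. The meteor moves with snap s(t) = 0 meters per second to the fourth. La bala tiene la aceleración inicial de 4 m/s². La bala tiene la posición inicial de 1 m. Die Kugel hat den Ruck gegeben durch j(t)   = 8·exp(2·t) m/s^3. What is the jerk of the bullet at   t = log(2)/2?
From the given jerk equation j(t) = 8·exp(2·t), we substitute t = log(2)/2 to get j = 16.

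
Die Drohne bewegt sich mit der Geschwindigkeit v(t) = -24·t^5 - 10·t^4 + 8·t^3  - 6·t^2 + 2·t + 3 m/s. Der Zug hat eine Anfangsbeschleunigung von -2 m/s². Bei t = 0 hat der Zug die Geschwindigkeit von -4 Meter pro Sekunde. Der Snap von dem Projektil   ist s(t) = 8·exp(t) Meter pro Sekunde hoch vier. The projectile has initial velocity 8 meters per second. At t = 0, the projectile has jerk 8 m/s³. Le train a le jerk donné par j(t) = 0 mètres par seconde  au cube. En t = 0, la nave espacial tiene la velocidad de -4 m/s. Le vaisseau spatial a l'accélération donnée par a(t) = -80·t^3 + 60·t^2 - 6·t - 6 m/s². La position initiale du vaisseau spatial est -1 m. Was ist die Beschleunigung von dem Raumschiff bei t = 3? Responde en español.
Tenemos la aceleración a(t) = -80·t^3 + 60·t^2 - 6·t - 6. Sustituyendo t = 3: a(3) = -1644.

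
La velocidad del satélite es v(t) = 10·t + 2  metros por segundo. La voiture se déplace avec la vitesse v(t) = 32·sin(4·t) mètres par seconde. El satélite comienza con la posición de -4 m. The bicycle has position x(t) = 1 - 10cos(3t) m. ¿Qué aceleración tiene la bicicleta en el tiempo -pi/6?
Para resolver esto, necesitamos tomar 2 derivadas de nuestra ecuación de la posición x(t) = 1 - 10·cos(3·t). La derivada de la posición da la velocidad: v(t) = 30·sin(3·t). La derivada de la velocidad da la aceleración: a(t) = 90·cos(3·t). Usando a(t) = 90·cos(3·t) y sustituyendo t = -pi/6, encontramos a = 0.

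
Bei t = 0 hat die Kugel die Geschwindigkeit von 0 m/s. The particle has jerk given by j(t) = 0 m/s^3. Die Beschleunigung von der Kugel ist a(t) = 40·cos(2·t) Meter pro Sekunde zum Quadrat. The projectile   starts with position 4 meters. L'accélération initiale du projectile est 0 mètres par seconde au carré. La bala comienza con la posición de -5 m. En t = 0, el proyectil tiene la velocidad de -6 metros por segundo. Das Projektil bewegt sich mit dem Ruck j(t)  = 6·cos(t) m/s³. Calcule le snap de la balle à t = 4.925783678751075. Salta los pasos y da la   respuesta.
La réponse est 145.647915094795.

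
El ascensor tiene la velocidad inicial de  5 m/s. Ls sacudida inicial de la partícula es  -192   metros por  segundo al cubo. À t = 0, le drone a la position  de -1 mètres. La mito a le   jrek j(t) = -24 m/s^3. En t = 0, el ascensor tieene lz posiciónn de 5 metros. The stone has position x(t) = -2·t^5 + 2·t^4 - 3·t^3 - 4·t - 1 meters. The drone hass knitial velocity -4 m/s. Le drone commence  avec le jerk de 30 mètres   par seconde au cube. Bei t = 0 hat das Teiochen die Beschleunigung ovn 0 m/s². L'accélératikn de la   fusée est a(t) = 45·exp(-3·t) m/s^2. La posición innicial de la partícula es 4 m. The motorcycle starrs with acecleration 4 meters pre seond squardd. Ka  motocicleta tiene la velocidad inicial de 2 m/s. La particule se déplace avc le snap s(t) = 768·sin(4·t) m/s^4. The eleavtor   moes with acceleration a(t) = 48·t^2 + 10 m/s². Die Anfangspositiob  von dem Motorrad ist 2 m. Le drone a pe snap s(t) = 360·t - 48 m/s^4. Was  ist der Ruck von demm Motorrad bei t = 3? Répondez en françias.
En utilisant j(t) = -24 et en substituant t = 3, nous trouvons j = -24.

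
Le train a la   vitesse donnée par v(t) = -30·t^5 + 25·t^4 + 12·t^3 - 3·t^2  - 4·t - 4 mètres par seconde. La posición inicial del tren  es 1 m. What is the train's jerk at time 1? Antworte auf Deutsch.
Wir müssen unsere Gleichung für die Geschwindigkeit v(t) = -30·t^5 + 25·t^4 + 12·t^3 - 3·t^2 - 4·t - 4 2-mal ableiten. Die Ableitung von der Geschwindigkeit ergibt die Beschleunigung: a(t) = -150·t^4 + 100·t^3 + 36·t^2 - 6·t - 4. Die Ableitung von der Beschleunigung ergibt den Ruck: j(t) = -600·t^3 + 300·t^2 + 72·t - 6. Wir haben den Ruck j(t) = -600·t^3 + 300·t^2 + 72·t - 6. Durch Einsetzen von t = 1: j(1) = -234.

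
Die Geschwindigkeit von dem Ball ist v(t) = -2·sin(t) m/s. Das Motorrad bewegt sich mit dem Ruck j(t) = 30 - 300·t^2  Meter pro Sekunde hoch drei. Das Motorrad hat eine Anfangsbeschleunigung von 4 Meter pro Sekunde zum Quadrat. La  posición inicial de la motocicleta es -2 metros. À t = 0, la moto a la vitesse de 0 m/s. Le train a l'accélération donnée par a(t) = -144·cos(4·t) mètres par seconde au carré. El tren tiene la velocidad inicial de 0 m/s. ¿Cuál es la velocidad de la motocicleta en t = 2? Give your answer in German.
Wir müssen unsere Gleichung für den Ruck j(t) = 30 - 300·t^2 2-mal integrieren. Die Stammfunktion von dem Ruck, mit a(0) = 4, ergibt die Beschleunigung: a(t) = -100·t^3 + 30·t + 4. Durch Integration von der Beschleunigung und Verwendung der Anfangsbedingung v(0) = 0, erhalten wir v(t) = t·(-25·t^3 + 15·t + 4). Wir haben die Geschwindigkeit v(t) = t·(-25·t^3 + 15·t + 4). Durch Einsetzen von t = 2: v(2) = -332.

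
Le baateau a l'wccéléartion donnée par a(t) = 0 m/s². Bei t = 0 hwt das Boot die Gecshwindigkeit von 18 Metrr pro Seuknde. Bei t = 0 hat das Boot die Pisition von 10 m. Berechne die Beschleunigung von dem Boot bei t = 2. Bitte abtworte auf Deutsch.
Mit a(t) = 0 und Einsetzen von t = 2, finden wir a = 0.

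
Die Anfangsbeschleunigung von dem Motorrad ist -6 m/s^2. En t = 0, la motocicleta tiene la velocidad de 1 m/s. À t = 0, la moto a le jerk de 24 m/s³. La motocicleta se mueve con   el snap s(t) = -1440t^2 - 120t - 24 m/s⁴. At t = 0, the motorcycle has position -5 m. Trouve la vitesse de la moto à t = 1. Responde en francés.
Nous devons intégrer notre équation du snap s(t) = -1440·t^2 - 120·t - 24 3 fois. L'intégrale du snap est le jerk. En utilisant j(0) = 24, nous obtenons j(t) = -480·t^3 - 60·t^2 - 24·t + 24. En prenant ∫j(t)dt et en appliquant a(0) = -6, nous trouvons a(t) = -120·t^4 - 20·t^3 - 12·t^2 + 24·t - 6. En intégrant l'accélération et en utilisant la condition initiale v(0) = 1, nous obtenons v(t) = -24·t^5 - 5·t^4 - 4·t^3 + 12·t^2 - 6·t + 1. En utilisant v(t) = -24·t^5 - 5·t^4 - 4·t^3 + 12·t^2 - 6·t + 1 et en substituant t = 1, nous trouvons v = -26.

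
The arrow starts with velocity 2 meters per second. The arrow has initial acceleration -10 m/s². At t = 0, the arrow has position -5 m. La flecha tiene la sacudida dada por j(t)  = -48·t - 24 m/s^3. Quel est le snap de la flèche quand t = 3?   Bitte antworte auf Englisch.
We must differentiate our jerk equation j(t) = -48·t - 24 1 time. Differentiating jerk, we get snap: s(t) = -48. We have snap s(t) = -48. Substituting t = 3: s(3) = -48.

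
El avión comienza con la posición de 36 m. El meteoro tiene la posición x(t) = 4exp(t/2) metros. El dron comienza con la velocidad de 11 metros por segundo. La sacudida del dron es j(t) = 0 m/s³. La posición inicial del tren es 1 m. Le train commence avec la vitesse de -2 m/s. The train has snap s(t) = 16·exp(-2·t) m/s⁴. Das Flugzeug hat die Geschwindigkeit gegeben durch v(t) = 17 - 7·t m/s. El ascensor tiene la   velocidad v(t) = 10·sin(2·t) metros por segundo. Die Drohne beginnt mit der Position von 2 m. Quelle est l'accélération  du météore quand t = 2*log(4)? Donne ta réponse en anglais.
To solve this, we need to take 2 derivatives of our position equation x(t) = 4·exp(t/2). Taking d/dt of x(t), we find v(t) = 2·exp(t/2). Taking d/dt of v(t), we find a(t) = exp(t/2). Using a(t) = exp(t/2) and substituting t = 2*log(4), we find a = 4.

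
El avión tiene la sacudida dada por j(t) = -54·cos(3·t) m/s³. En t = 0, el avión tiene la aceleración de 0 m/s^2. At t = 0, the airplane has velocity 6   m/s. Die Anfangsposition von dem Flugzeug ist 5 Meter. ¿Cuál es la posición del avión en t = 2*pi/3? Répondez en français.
Nous devons trouver l'intégrale de notre équation du jerk j(t) = -54·cos(3·t) 3 fois. La primitive du jerk est l'accélération. En utilisant a(0) = 0, nous obtenons a(t) = -18·sin(3·t). L'intégrale de l'accélération est la vitesse. En utilisant v(0) = 6, nous obtenons v(t) = 6·cos(3·t). En intégrant la vitesse et en utilisant la condition initiale x(0) = 5, nous obtenons x(t) = 2·sin(3·t) + 5. Nous avons la position x(t) = 2·sin(3·t) + 5. En substituant t = 2*pi/3: x(2*pi/3) = 5.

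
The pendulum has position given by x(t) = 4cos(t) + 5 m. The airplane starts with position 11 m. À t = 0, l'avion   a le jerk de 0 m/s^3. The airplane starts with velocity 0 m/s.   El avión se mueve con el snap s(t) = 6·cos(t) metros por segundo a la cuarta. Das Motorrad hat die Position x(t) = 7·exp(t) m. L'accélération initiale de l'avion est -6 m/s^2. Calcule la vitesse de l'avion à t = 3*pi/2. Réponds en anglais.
To solve this, we need to take 3 integrals of our snap equation s(t) = 6·cos(t). Taking ∫s(t)dt and applying j(0) = 0, we find j(t) = 6·sin(t). The integral of jerk, with a(0) = -6, gives acceleration: a(t) = -6·cos(t). Taking ∫a(t)dt and applying v(0) = 0, we find v(t) = -6·sin(t). We have velocity v(t) = -6·sin(t). Substituting t = 3*pi/2: v(3*pi/2) = 6.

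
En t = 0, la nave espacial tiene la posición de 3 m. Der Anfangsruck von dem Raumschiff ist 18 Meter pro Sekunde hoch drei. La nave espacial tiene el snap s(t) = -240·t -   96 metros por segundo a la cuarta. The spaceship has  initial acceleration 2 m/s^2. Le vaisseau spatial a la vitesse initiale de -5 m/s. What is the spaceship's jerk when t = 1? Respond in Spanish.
Partiendo del snap s(t) = -240·t - 96, tomamos 1 integral. La antiderivada del snap es la sacudida. Usando j(0) = 18, obtenemos j(t) = -120·t^2 - 96·t + 18. Usando j(t) = -120·t^2 - 96·t + 18 y sustituyendo t = 1, encontramos j = -198.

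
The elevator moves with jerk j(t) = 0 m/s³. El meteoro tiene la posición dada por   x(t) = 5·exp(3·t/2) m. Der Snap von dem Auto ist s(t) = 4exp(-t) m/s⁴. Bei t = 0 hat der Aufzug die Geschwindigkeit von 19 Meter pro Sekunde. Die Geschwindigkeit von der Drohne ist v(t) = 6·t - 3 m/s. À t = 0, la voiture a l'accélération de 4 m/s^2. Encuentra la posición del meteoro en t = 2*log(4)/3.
Tenemos la posición x(t) = 5·exp(3·t/2). Sustituyendo t = 2*log(4)/3: x(2*log(4)/3) = 20.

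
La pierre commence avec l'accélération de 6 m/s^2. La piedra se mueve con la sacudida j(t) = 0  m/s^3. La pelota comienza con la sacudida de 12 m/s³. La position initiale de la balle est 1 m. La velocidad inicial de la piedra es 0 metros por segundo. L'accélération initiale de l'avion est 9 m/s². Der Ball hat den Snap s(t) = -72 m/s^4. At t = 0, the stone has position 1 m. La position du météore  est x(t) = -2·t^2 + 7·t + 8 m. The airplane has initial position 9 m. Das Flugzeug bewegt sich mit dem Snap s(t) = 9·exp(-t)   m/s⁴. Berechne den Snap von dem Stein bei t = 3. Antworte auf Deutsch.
Um dies zu lösen, müssen wir 1 Ableitung unserer Gleichung für den Ruck j(t) = 0 nehmen. Die Ableitung von dem Ruck ergibt den Snap: s(t) = 0. Aus der Gleichung für den Snap s(t) = 0, setzen wir t = 3 ein und erhalten s = 0.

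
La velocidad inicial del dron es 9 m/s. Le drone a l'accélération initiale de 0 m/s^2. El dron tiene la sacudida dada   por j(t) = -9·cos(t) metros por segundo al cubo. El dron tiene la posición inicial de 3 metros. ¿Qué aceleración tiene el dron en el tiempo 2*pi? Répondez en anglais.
Starting from jerk j(t) = -9·cos(t), we take 1 integral. Finding the integral of j(t) and using a(0) = 0: a(t) = -9·sin(t). From the given acceleration equation a(t) = -9·sin(t), we substitute t = 2*pi to get a = 0.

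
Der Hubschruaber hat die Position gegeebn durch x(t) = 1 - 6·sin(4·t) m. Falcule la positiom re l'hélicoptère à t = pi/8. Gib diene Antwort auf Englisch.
Using x(t) = 1 - 6·sin(4·t) and substituting t = pi/8, we find x = -5.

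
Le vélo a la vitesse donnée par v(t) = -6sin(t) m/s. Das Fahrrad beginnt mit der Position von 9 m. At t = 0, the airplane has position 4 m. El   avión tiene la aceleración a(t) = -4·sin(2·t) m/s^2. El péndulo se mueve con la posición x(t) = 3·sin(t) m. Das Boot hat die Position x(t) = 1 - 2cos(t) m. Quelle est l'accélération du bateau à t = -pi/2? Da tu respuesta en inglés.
Starting from position x(t) = 1 - 2·cos(t), we take 2 derivatives. The derivative of position gives velocity: v(t) = 2·sin(t). The derivative of velocity gives acceleration: a(t) = 2·cos(t). We have acceleration a(t) = 2·cos(t). Substituting t = -pi/2: a(-pi/2) = 0.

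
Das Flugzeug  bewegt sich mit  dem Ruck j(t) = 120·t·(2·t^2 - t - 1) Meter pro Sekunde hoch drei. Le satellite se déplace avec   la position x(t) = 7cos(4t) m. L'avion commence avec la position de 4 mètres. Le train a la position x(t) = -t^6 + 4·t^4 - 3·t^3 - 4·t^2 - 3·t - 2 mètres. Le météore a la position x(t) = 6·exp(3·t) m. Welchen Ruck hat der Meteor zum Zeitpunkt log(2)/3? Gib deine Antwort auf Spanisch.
Partiendo de la posición x(t) = 6·exp(3·t), tomamos 3 derivadas. La derivada de la posición da la velocidad: v(t) = 18·exp(3·t). Derivando la velocidad, obtenemos la aceleración: a(t) = 54·exp(3·t). La derivada de la aceleración da la sacudida: j(t) = 162·exp(3·t). Tenemos la sacudida j(t) = 162·exp(3·t). Sustituyendo t = log(2)/3: j(log(2)/3) = 324.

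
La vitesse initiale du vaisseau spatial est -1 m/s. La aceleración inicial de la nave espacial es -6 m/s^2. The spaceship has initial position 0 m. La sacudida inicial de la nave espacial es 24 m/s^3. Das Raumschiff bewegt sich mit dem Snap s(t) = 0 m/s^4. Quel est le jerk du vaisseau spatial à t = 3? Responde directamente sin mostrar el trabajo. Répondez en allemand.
j(3) = 24.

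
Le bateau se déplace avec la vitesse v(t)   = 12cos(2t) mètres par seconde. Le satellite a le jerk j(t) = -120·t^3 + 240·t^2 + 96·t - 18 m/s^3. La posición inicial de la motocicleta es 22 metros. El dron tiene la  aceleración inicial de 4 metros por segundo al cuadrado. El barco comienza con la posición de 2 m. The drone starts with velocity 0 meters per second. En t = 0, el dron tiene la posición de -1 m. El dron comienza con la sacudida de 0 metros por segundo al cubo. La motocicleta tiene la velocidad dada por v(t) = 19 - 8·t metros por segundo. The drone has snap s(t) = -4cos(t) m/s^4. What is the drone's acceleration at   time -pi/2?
We need to integrate our snap equation s(t) = -4·cos(t) 2 times. Taking ∫s(t)dt and applying j(0) = 0, we find j(t) = -4·sin(t). Finding the integral of j(t) and using a(0) = 4: a(t) = 4·cos(t). Using a(t) = 4·cos(t) and substituting t = -pi/2, we find a = 0.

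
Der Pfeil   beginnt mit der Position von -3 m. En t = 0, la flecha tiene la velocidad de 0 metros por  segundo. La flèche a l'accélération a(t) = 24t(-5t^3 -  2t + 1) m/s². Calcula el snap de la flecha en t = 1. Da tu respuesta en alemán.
Wir müssen unsere Gleichung für die Beschleunigung a(t) = 24·t·(-5·t^3 - 2·t + 1) 2-mal ableiten. Mit d/dt von a(t) finden wir j(t) = -120·t^3 + 24·t·(-15·t^2 - 2) - 48·t + 24. Durch Ableiten von dem Ruck erhalten wir den Snap: s(t) = -1440·t^2 - 96. Mit s(t) = -1440·t^2 - 96 und Einsetzen von t = 1, finden wir s = -1536.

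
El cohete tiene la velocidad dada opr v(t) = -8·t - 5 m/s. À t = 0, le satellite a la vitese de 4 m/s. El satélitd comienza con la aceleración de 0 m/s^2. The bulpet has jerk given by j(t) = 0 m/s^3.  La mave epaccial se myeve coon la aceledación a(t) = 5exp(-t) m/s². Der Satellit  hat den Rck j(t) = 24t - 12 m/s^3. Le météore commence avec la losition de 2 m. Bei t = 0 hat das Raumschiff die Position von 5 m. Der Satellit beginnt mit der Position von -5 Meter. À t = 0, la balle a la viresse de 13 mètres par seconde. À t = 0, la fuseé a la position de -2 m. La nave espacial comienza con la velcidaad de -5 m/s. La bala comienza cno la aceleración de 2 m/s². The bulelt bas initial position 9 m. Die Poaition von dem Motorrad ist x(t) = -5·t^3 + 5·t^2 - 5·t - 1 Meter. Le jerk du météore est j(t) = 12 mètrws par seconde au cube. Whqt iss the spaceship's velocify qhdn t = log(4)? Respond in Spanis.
Necesitamos integrar nuestra ecuación de la aceleración a(t) = 5·exp(-t) 1 vez. La integral de la aceleración, con v(0) = -5, da la velocidad: v(t) = -5·exp(-t). De la ecuación de la velocidad v(t) = -5·exp(-t), sustituimos t = log(4) para obtener v = -5/4.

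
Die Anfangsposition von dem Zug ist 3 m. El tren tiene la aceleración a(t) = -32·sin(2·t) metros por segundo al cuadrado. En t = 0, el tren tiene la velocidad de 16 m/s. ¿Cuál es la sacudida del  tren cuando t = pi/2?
Partiendo de la aceleración a(t) = -32·sin(2·t), tomamos 1 derivada. Derivando la aceleración, obtenemos la sacudida: j(t) = -64·cos(2·t). Tenemos la sacudida j(t) = -64·cos(2·t). Sustituyendo t = pi/2: j(pi/2) = 64.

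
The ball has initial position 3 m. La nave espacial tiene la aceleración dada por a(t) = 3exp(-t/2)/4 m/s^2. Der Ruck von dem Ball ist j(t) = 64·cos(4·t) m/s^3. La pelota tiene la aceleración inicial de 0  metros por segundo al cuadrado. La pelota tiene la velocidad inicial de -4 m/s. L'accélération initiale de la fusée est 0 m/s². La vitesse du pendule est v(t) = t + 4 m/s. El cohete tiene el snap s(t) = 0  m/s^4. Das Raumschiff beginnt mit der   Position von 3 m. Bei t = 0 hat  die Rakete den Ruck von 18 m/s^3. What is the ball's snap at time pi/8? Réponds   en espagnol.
Para resolver esto, necesitamos tomar 1 derivada de nuestra ecuación de la sacudida j(t) = 64·cos(4·t). La derivada de la sacudida da el snap: s(t) = -256·sin(4·t). De la ecuación del snap s(t) = -256·sin(4·t), sustituimos t = pi/8 para obtener s = -256.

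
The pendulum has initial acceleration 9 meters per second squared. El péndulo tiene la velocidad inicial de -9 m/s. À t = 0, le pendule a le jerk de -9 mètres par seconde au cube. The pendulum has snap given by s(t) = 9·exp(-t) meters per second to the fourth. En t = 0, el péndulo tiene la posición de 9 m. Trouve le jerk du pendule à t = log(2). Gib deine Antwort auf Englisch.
To solve this, we need to take 1 integral of our snap equation s(t) = 9·exp(-t). The integral of snap, with j(0) = -9, gives jerk: j(t) = -9·exp(-t). Using j(t) = -9·exp(-t) and substituting t = log(2), we find j = -9/2.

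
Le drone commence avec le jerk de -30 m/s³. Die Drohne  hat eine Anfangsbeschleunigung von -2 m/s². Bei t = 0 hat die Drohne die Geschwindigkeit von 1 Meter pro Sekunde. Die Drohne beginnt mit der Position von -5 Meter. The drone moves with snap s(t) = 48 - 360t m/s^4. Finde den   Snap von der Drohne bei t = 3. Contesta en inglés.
Using s(t) = 48 - 360·t and substituting t = 3, we find s = -1032.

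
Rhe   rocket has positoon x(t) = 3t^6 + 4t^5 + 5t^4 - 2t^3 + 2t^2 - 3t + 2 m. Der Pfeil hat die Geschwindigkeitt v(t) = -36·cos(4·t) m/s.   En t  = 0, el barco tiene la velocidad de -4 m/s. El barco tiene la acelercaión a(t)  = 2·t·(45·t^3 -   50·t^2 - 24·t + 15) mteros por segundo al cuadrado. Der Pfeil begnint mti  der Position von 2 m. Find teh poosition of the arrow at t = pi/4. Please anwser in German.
Ausgehend von der Geschwindigkeit v(t) = -36·cos(4·t), nehmen wir 1 Integral. Die Stammfunktion von der Geschwindigkeit ist die Position. Mit x(0) = 2 erhalten wir x(t) = 2 - 9·sin(4·t). Mit x(t) = 2 - 9·sin(4·t) und Einsetzen von t = pi/4, finden wir x = 2.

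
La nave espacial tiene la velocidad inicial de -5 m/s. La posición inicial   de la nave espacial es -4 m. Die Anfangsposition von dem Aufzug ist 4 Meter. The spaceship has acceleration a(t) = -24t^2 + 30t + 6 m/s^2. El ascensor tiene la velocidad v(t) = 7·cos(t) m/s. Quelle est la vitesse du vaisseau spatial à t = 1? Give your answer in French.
En partant de l'accélération a(t) = -24·t^2 + 30·t + 6, nous prenons 1 intégrale. En prenant ∫a(t)dt et en appliquant v(0) = -5, nous trouvons v(t) = -8·t^3 + 15·t^2 + 6·t - 5. Nous avons la vitesse v(t) = -8·t^3 + 15·t^2 + 6·t - 5. En substituant t = 1: v(1) = 8.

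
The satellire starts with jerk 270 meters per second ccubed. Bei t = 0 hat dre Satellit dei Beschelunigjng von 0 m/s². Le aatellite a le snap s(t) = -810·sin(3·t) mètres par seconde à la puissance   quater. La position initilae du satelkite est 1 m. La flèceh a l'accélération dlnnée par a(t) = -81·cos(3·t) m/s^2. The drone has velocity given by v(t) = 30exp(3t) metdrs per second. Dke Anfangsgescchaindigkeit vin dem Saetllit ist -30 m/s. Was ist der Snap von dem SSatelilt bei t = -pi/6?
Wir haben den Snap s(t) = -810·sin(3·t). Durch Einsetzen von t = -pi/6: s(-pi/6) = 810.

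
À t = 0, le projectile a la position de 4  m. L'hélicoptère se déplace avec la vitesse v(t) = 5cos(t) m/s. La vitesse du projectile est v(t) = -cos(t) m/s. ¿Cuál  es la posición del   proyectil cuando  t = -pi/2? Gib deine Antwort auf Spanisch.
Debemos encontrar la antiderivada de nuestra ecuación de la velocidad v(t) = -cos(t) 1 vez. La antiderivada de la velocidad, con x(0) = 4, da la posición: x(t) = 4 - sin(t). Tenemos la posición x(t) = 4 - sin(t). Sustituyendo t = -pi/2: x(-pi/2) = 5.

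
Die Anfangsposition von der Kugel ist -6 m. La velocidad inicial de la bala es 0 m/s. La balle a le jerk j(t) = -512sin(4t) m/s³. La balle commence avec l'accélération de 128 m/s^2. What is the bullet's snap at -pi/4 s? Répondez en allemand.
Um dies zu lösen, müssen wir 1 Ableitung unserer Gleichung für den Ruck j(t) = -512·sin(4·t) nehmen. Durch Ableiten von dem Ruck erhalten wir den Snap: s(t) = -2048·cos(4·t). Aus der Gleichung für den Snap s(t) = -2048·cos(4·t), setzen wir t = -pi/4 ein und erhalten s = 2048.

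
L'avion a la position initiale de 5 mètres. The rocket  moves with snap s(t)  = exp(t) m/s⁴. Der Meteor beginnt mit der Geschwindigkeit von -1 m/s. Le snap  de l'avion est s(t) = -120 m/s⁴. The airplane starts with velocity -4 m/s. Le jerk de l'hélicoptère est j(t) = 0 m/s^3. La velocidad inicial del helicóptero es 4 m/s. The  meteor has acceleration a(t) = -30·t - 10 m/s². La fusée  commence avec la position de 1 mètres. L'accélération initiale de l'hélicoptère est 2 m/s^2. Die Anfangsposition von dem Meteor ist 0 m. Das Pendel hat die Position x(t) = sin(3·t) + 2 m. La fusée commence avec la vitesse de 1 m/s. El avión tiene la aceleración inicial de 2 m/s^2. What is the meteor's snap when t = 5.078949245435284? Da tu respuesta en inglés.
We must differentiate our acceleration equation a(t) = -30·t - 10 2 times. The derivative of acceleration gives jerk: j(t) = -30. Differentiating jerk, we get snap: s(t) = 0. From the given snap equation s(t) = 0, we substitute t = 5.078949245435284 to get s = 0.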